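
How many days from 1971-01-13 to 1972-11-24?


From 1971-01-13 to 1972-11-24
1971-01-13: day of year = 13
1972-11-24: days before November = 31 + 29 + 31 + 30 + 31 + 30 + 31 + 31 + 30 + 31 = 305 (1972 is a leap year); day of year = 305 + 24 = 329
Rest of 1971: 365 - 13 = 352
Total = 352 + 329 = 681

681 days


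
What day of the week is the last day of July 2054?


July 2054 has 31 days
Anchor: Jan 1, 2054. With p = 2054 - 1 = 2053: (p + p//4 - p//100 + p//400) mod 7 = (2053 + 513 - 20 + 5) mod 7 = 2551 mod 7 = 3 -> Thursday (Mon=0 ... Sun=6)
Days before July (Jan-Jun): 181; July 1 index = (3 + 181) mod 7 = 2 -> Wednesday
Last day offset: 31 - 1 = 30 days
Weekday index = (2 + 30) mod 7 = 4

Friday, July 31


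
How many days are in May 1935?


May 1935

31 days


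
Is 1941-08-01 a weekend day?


Anchor: Jan 1, 1941. With p = 1941 - 1 = 1940: (p + p//4 - p//100 + p//400) mod 7 = (1940 + 485 - 19 + 4) mod 7 = 2410 mod 7 = 2 -> Wednesday (Mon=0 ... Sun=6)
Day of year: 213; offset = 212
Weekday index = (2 + 212) mod 7 = 4 -> Friday
Weekend days: Saturday, Sunday

No


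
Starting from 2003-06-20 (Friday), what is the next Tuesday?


Current: Friday
Target: Tuesday
Days ahead: 4

Next Tuesday: 2003-06-24


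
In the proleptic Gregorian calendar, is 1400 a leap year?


Gregorian leap year rule: divisible by 4, but not by 100, unless also by 400.
1400 is divisible by 100 but not 400 -> not a leap year

No


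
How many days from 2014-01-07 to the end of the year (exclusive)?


Day of year: 7 of 365
Remaining = 365 - 7

358 days


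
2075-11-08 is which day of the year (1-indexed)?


Date: November 8, 2075
Days in months 1 through 10: 304
Plus 8 days in November

Day of year: 312


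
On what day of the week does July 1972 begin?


Target: July 1, 1972
Anchor: Jan 1, 1972. With p = 1972 - 1 = 1971: (p + p//4 - p//100 + p//400) mod 7 = (1971 + 492 - 19 + 4) mod 7 = 2448 mod 7 = 5 -> Saturday (Mon=0 ... Sun=6)
Days before July (Jan-Jun): 182 days
Weekday index = (5 + 182) mod 7 = 5

Saturday


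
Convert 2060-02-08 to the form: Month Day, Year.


ISO 2060-02-08 parses as year=2060, month=02, day=08
Month 2 -> February

February 8, 2060


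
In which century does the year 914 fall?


Century = (year - 1) // 100 + 1
= (914 - 1) // 100 + 1
= 913 // 100 + 1
= 9 + 1

10th century


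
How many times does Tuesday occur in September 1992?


September 1992 has 30 days
Anchor: Jan 1, 1992. With p = 1992 - 1 = 1991: (p + p//4 - p//100 + p//400) mod 7 = (1991 + 497 - 19 + 4) mod 7 = 2473 mod 7 = 2 -> Wednesday (Mon=0 ... Sun=6)
Days before September (Jan-Aug): 244; September 1 index = (2 + 244) mod 7 = 1 -> Tuesday
First Tuesday is September 1
Tuesdays: 1, 8, 15, 22, 29

5 Tuesdays


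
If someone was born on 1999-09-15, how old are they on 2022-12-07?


Birth: 1999-09-15
Reference: 2022-12-07
Year difference: 2022 - 1999 = 23

23 years old


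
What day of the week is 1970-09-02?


Date: September 2, 1970
Anchor: Jan 1, 1970. With p = 1970 - 1 = 1969: (p + p//4 - p//100 + p//400) mod 7 = (1969 + 492 - 19 + 4) mod 7 = 2446 mod 7 = 3 -> Thursday (Mon=0 ... Sun=6)
Days before September (Jan-Aug): 243; offset = 243 + 2 - 1 = 244
Weekday index = (3 + 244) mod 7 = 2

Day of the week: Wednesday


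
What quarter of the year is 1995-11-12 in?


Month: November (month 11)
Q1: Jan-Mar, Q2: Apr-Jun, Q3: Jul-Sep, Q4: Oct-Dec

Q4


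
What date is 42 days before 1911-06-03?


Start: 1911-06-03, subtract 42 days
Back 3 days from June 3 reaches May 31, 1911 -> 39 left
May 1911 has 31 days -> back to April 30, 1911 -> 8 left
April 1911: 30 - 8 = 22 -> lands on April 22

Result: 1911-04-22


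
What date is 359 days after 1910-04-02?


Start: 1910-04-02, add 359 days
April 1910 has 30 days: 30 - 2 = 28 days to April 30 -> 331 left
May 1910 has 31 days -> 300 left
June 1910 has 30 days -> 270 left
July 1910 has 31 days -> 239 left
August 1910 has 31 days -> 208 left
September 1910 has 30 days -> 178 left
October 1910 has 31 days -> 147 left
November 1910 has 30 days -> 117 left
December 1910 has 31 days -> 86 left
January 1911 has 31 days -> 55 left
February 1911 has 28 days -> 27 left
March 1911: 27 <= 31 -> lands on March 27

Result: 1911-03-27


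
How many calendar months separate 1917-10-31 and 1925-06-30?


From October 1917 to June 1925
8 years * 12 = 96 months, minus 4 months = 92

92 months


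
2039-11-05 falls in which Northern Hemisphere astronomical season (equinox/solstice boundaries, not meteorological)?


Date: November 5
Astronomical Autumn (approx.; exact equinox/solstice day varies by year): September 22 to December 20
November 5 falls within the Autumn window

Autumn


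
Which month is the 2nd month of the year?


Month 2 of 12

February


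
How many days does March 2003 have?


March 2003

31 days


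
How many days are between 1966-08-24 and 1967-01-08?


From 1966-08-24 to 1967-01-08
1966-08-24: days before August = 31 + 28 + 31 + 30 + 31 + 30 + 31 = 212 (1966 is not a leap year); day of year = 212 + 24 = 236
1967-01-08: day of year = 8
Rest of 1966: 365 - 236 = 129
Total = 129 + 8 = 137

137 days


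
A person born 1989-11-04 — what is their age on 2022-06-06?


Birth: 1989-11-04
Reference: 2022-06-06
Year difference: 2022 - 1989 = 33
Birthday not yet reached in 2022, subtract 1

32 years old


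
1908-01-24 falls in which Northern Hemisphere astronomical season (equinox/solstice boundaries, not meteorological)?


Date: January 24
Astronomical Winter (approx.; exact equinox/solstice day varies by year): December 21 to March 19
January 24 falls within the Winter window

Winter


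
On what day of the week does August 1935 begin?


Target: August 1, 1935
Anchor: Jan 1, 1935. With p = 1935 - 1 = 1934: (p + p//4 - p//100 + p//400) mod 7 = (1934 + 483 - 19 + 4) mod 7 = 2402 mod 7 = 1 -> Tuesday (Mon=0 ... Sun=6)
Days before August (Jan-Jul): 212 days
Weekday index = (1 + 212) mod 7 = 3

Thursday


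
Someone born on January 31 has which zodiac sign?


Date: January 31
Conventional tropical zodiac dates: Aquarius from January 20 onward; Pisces starts February 19
January 31 falls within the Aquarius range

Aquarius


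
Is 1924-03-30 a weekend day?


Anchor: Jan 1, 1924. With p = 1924 - 1 = 1923: (p + p//4 - p//100 + p//400) mod 7 = (1923 + 480 - 19 + 4) mod 7 = 2388 mod 7 = 1 -> Tuesday (Mon=0 ... Sun=6)
Day of year: 90; offset = 89
Weekday index = (1 + 89) mod 7 = 6 -> Sunday
Weekend days: Saturday, Sunday

Yes


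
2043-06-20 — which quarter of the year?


Month: June (month 6)
Q1: Jan-Mar, Q2: Apr-Jun, Q3: Jul-Sep, Q4: Oct-Dec

Q2


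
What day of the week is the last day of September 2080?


September 2080 has 30 days
Anchor: Jan 1, 2080. With p = 2080 - 1 = 2079: (p + p//4 - p//100 + p//400) mod 7 = (2079 + 519 - 20 + 5) mod 7 = 2583 mod 7 = 0 -> Monday (Mon=0 ... Sun=6)
Days before September (Jan-Aug): 244; September 1 index = (0 + 244) mod 7 = 6 -> Sunday
Last day offset: 30 - 1 = 29 days
Weekday index = (6 + 29) mod 7 = 0

Monday, September 30


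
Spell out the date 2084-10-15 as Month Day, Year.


ISO 2084-10-15 parses as year=2084, month=10, day=15
Month 10 -> October

October 15, 2084


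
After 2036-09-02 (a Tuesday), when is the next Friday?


Current: Tuesday
Target: Friday
Days ahead: 3

Next Friday: 2036-09-05


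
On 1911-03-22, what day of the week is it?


Date: March 22, 1911
Anchor: Jan 1, 1911. With p = 1911 - 1 = 1910: (p + p//4 - p//100 + p//400) mod 7 = (1910 + 477 - 19 + 4) mod 7 = 2372 mod 7 = 6 -> Sunday (Mon=0 ... Sun=6)
Days before March (Jan-Feb): 59; offset = 59 + 22 - 1 = 80
Weekday index = (6 + 80) mod 7 = 2

Day of the week: Wednesday


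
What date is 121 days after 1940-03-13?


Start: 1940-03-13, add 121 days
March 1940 has 31 days: 31 - 13 = 18 days to March 31 -> 103 left
April 1940 has 30 days -> 73 left
May 1940 has 31 days -> 42 left
June 1940 has 30 days -> 12 left
July 1940: 12 <= 31 -> lands on July 12

Result: 1940-07-12


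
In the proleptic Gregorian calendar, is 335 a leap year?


Gregorian leap year rule: divisible by 4, but not by 100, unless also by 400.
335 is not divisible by 4 -> not a leap year

No


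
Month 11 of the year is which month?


Month 11 of 12

November


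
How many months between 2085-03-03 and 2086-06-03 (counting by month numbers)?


From March 2085 to June 2086
1 year * 12 = 12 months, plus 3 months = 15

15 months


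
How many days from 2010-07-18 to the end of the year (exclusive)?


Day of year: 199 of 365
Remaining = 365 - 199

166 days


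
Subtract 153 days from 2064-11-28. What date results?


Start: 2064-11-28, subtract 153 days
Back 28 days from November 28 reaches October 31, 2064 -> 125 left
October 2064 has 31 days -> back to September 30, 2064 -> 94 left
September 2064 has 30 days -> back to August 31, 2064 -> 64 left
August 2064 has 31 days -> back to July 31, 2064 -> 33 left
July 2064 has 31 days -> back to June 30, 2064 -> 2 left
June 2064: 30 - 2 = 28 -> lands on June 28

Result: 2064-06-28


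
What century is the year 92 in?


Century = (year - 1) // 100 + 1
= (92 - 1) // 100 + 1
= 91 // 100 + 1
= 0 + 1

1st century


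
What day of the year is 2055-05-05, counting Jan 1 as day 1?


Date: May 5, 2055
Days in months 1 through 4: 120
Plus 5 days in May

Day of year: 125


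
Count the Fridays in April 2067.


April 2067 has 30 days
Anchor: Jan 1, 2067. With p = 2067 - 1 = 2066: (p + p//4 - p//100 + p//400) mod 7 = (2066 + 516 - 20 + 5) mod 7 = 2567 mod 7 = 5 -> Saturday (Mon=0 ... Sun=6)
Days before April (Jan-Mar): 90; April 1 index = (5 + 90) mod 7 = 4 -> Friday
First Friday is April 1
Fridays: 1, 8, 15, 22, 29

5 Fridays


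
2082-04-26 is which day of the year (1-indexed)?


Date: April 26, 2082
Days in months 1 through 3: 90
Plus 26 days in April

Day of year: 116


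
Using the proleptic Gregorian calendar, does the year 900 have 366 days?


Gregorian leap year rule: divisible by 4, but not by 100, unless also by 400.
900 is divisible by 100 but not 400 -> not a leap year

No


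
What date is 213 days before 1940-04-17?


Start: 1940-04-17, subtract 213 days
Back 17 days from April 17 reaches March 31, 1940 -> 196 left
March 1940 has 31 days -> back to February 29, 1940 -> 165 left
February 1940 has 29 days -> back to January 31, 1940 -> 136 left
January 1940 has 31 days -> back to December 31, 1939 -> 105 left
December 1939 has 31 days -> back to November 30, 1939 -> 74 left
November 1939 has 30 days -> back to October 31, 1939 -> 44 left
October 1939 has 31 days -> back to September 30, 1939 -> 13 left
September 1939: 30 - 13 = 17 -> lands on September 17

Result: 1939-09-17


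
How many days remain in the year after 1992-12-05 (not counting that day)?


Day of year: 340 of 366
Remaining = 366 - 340

26 days


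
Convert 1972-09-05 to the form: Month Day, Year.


ISO 1972-09-05 parses as year=1972, month=09, day=05
Month 9 -> September

September 5, 1972


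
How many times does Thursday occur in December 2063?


December 2063 has 31 days
Anchor: Jan 1, 2063. With p = 2063 - 1 = 2062: (p + p//4 - p//100 + p//400) mod 7 = (2062 + 515 - 20 + 5) mod 7 = 2562 mod 7 = 0 -> Monday (Mon=0 ... Sun=6)
Days before December (Jan-Nov): 334; December 1 index = (0 + 334) mod 7 = 5 -> Saturday
First Thursday is December 6
Thursdays: 6, 13, 20, 27

4 Thursdays


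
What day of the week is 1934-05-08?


Date: May 8, 1934
Anchor: Jan 1, 1934. With p = 1934 - 1 = 1933: (p + p//4 - p//100 + p//400) mod 7 = (1933 + 483 - 19 + 4) mod 7 = 2401 mod 7 = 0 -> Monday (Mon=0 ... Sun=6)
Days before May (Jan-Apr): 120; offset = 120 + 8 - 1 = 127
Weekday index = (0 + 127) mod 7 = 1

Day of the week: Tuesday


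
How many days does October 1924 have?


October 1924

31 days


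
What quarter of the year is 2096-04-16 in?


Month: April (month 4)
Q1: Jan-Mar, Q2: Apr-Jun, Q3: Jul-Sep, Q4: Oct-Dec

Q2


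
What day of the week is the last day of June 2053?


June 2053 has 30 days
Anchor: Jan 1, 2053. With p = 2053 - 1 = 2052: (p + p//4 - p//100 + p//400) mod 7 = (2052 + 513 - 20 + 5) mod 7 = 2550 mod 7 = 2 -> Wednesday (Mon=0 ... Sun=6)
Days before June (Jan-May): 151; June 1 index = (2 + 151) mod 7 = 6 -> Sunday
Last day offset: 30 - 1 = 29 days
Weekday index = (6 + 29) mod 7 = 0

Monday, June 30


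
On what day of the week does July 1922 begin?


Target: July 1, 1922
Anchor: Jan 1, 1922. With p = 1922 - 1 = 1921: (p + p//4 - p//100 + p//400) mod 7 = (1921 + 480 - 19 + 4) mod 7 = 2386 mod 7 = 6 -> Sunday (Mon=0 ... Sun=6)
Days before July (Jan-Jun): 181 days
Weekday index = (6 + 181) mod 7 = 5

Saturday


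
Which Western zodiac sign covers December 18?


Date: December 18
Conventional tropical zodiac dates: Sagittarius from November 22 onward; Capricorn starts December 22
December 18 falls within the Sagittarius range

Sagittarius


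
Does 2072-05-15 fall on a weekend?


Anchor: Jan 1, 2072. With p = 2072 - 1 = 2071: (p + p//4 - p//100 + p//400) mod 7 = (2071 + 517 - 20 + 5) mod 7 = 2573 mod 7 = 4 -> Friday (Mon=0 ... Sun=6)
Day of year: 136; offset = 135
Weekday index = (4 + 135) mod 7 = 6 -> Sunday
Weekend days: Saturday, Sunday

Yes


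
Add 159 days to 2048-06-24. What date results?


Start: 2048-06-24, add 159 days
June 2048 has 30 days: 30 - 24 = 6 days to June 30 -> 153 left
July 2048 has 31 days -> 122 left
August 2048 has 31 days -> 91 left
September 2048 has 30 days -> 61 left
October 2048 has 31 days -> 30 left
November 2048: 30 <= 30 -> lands on November 30

Result: 2048-11-30


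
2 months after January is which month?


January is month 1
1 + 2 = 3

March


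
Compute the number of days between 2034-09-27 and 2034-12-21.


From 2034-09-27 to 2034-12-21
2034-09-27: days before September = 31 + 28 + 31 + 30 + 31 + 30 + 31 + 31 = 243 (2034 is not a leap year); day of year = 243 + 27 = 270
2034-12-21: days before December = 31 + 28 + 31 + 30 + 31 + 30 + 31 + 31 + 30 + 31 + 30 = 334 (2034 is not a leap year); day of year = 334 + 21 = 355
Same year: 355 - 270 = 85

85 days


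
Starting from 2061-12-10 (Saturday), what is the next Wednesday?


Current: Saturday
Target: Wednesday
Days ahead: 4

Next Wednesday: 2061-12-14


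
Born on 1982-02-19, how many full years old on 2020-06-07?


Birth: 1982-02-19
Reference: 2020-06-07
Year difference: 2020 - 1982 = 38

38 years old


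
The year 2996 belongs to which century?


Century = (year - 1) // 100 + 1
= (2996 - 1) // 100 + 1
= 2995 // 100 + 1
= 29 + 1

30th century


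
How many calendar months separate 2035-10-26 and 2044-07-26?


From October 2035 to July 2044
9 years * 12 = 108 months, minus 3 months = 105

105 months


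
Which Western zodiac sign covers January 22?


Date: January 22
Conventional tropical zodiac dates: Aquarius from January 20 onward; Pisces starts February 19
January 22 falls within the Aquarius range

Aquarius


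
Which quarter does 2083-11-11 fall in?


Month: November (month 11)
Q1: Jan-Mar, Q2: Apr-Jun, Q3: Jul-Sep, Q4: Oct-Dec

Q4


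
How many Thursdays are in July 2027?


July 2027 has 31 days
Anchor: Jan 1, 2027. With p = 2027 - 1 = 2026: (p + p//4 - p//100 + p//400) mod 7 = (2026 + 506 - 20 + 5) mod 7 = 2517 mod 7 = 4 -> Friday (Mon=0 ... Sun=6)
Days before July (Jan-Jun): 181; July 1 index = (4 + 181) mod 7 = 3 -> Thursday
First Thursday is July 1
Thursdays: 1, 8, 15, 22, 29

5 Thursdays


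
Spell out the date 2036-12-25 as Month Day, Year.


ISO 2036-12-25 parses as year=2036, month=12, day=25
Month 12 -> December

December 25, 2036


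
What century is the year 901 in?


Century = (year - 1) // 100 + 1
= (901 - 1) // 100 + 1
= 900 // 100 + 1
= 9 + 1

10th century


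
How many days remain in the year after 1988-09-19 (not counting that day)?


Day of year: 263 of 366
Remaining = 366 - 263

103 days


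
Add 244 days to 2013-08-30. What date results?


Start: 2013-08-30, add 244 days
August 2013 has 31 days: 31 - 30 = 1 day to August 31 -> 243 left
September 2013 has 30 days -> 213 left
October 2013 has 31 days -> 182 left
November 2013 has 30 days -> 152 left
December 2013 has 31 days -> 121 left
January 2014 has 31 days -> 90 left
February 2014 has 28 days -> 62 left
March 2014 has 31 days -> 31 left
April 2014 has 30 days -> 1 left
May 2014: 1 <= 31 -> lands on May 1

Result: 2014-05-01


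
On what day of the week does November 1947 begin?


Target: November 1, 1947
Anchor: Jan 1, 1947. With p = 1947 - 1 = 1946: (p + p//4 - p//100 + p//400) mod 7 = (1946 + 486 - 19 + 4) mod 7 = 2417 mod 7 = 2 -> Wednesday (Mon=0 ... Sun=6)
Days before November (Jan-Oct): 304 days
Weekday index = (2 + 304) mod 7 = 5

Saturday


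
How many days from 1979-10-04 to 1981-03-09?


From 1979-10-04 to 1981-03-09
1979-10-04: days before October = 31 + 28 + 31 + 30 + 31 + 30 + 31 + 31 + 30 = 273 (1979 is not a leap year); day of year = 273 + 4 = 277
1981-03-09: days before March = 31 + 28 = 59 (1981 is not a leap year); day of year = 59 + 9 = 68
Rest of 1979: 365 - 277 = 88
Full years 1980 (366): 366
Total = 88 + 366 + 68 = 522

522 days


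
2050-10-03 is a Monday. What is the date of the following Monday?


Current: Monday
Target: Monday
Days ahead: 7

Next Monday: 2050-10-10


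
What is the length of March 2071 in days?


March 2071

31 days


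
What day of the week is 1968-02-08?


Date: February 8, 1968
Anchor: Jan 1, 1968. With p = 1968 - 1 = 1967: (p + p//4 - p//100 + p//400) mod 7 = (1967 + 491 - 19 + 4) mod 7 = 2443 mod 7 = 0 -> Monday (Mon=0 ... Sun=6)
Days before February (Jan): 31; offset = 31 + 8 - 1 = 38
Weekday index = (0 + 38) mod 7 = 3

Day of the week: Thursday


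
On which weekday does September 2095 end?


September 2095 has 30 days
Anchor: Jan 1, 2095. With p = 2095 - 1 = 2094: (p + p//4 - p//100 + p//400) mod 7 = (2094 + 523 - 20 + 5) mod 7 = 2602 mod 7 = 5 -> Saturday (Mon=0 ... Sun=6)
Days before September (Jan-Aug): 243; September 1 index = (5 + 243) mod 7 = 3 -> Thursday
Last day offset: 30 - 1 = 29 days
Weekday index = (3 + 29) mod 7 = 4

Friday, September 30


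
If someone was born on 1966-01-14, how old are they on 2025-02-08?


Birth: 1966-01-14
Reference: 2025-02-08
Year difference: 2025 - 1966 = 59

59 years old


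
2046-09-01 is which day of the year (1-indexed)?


Date: September 1, 2046
Days in months 1 through 8: 243
Plus 1 days in September

Day of year: 244


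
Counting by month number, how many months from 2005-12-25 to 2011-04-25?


From December 2005 to April 2011
6 years * 12 = 72 months, minus 8 months = 64

64 months


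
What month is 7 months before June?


June is month 6
6 - 7 = -1; wrap: -1 + 12 = 11

November


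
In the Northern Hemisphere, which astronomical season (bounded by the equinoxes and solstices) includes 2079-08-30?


Date: August 30
Astronomical Summer (approx.; exact equinox/solstice day varies by year): June 21 to September 21
August 30 falls within the Summer window

Summer


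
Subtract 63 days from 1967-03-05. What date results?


Start: 1967-03-05, subtract 63 days
Back 5 days from March 5 reaches February 28, 1967 -> 58 left
February 1967 has 28 days -> back to January 31, 1967 -> 30 left
January 1967: 31 - 30 = 1 -> lands on January 1

Result: 1967-01-01


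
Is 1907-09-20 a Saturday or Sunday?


Anchor: Jan 1, 1907. With p = 1907 - 1 = 1906: (p + p//4 - p//100 + p//400) mod 7 = (1906 + 476 - 19 + 4) mod 7 = 2367 mod 7 = 1 -> Tuesday (Mon=0 ... Sun=6)
Day of year: 263; offset = 262
Weekday index = (1 + 262) mod 7 = 4 -> Friday
Weekend days: Saturday, Sunday

No


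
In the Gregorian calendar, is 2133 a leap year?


Gregorian leap year rule: divisible by 4, but not by 100, unless also by 400.
2133 is not divisible by 4 -> not a leap year

No


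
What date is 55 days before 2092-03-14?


Start: 2092-03-14, subtract 55 days
Back 14 days from March 14 reaches February 29, 2092 -> 41 left
February 2092 has 29 days -> back to January 31, 2092 -> 12 left
January 2092: 31 - 12 = 19 -> lands on January 19

Result: 2092-01-19


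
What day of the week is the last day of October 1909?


October 1909 has 31 days
Anchor: Jan 1, 1909. With p = 1909 - 1 = 1908: (p + p//4 - p//100 + p//400) mod 7 = (1908 + 477 - 19 + 4) mod 7 = 2370 mod 7 = 4 -> Friday (Mon=0 ... Sun=6)
Days before October (Jan-Sep): 273; October 1 index = (4 + 273) mod 7 = 4 -> Friday
Last day offset: 31 - 1 = 30 days
Weekday index = (4 + 30) mod 7 = 6

Sunday, October 31


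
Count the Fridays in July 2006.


July 2006 has 31 days
Anchor: Jan 1, 2006. With p = 2006 - 1 = 2005: (p + p//4 - p//100 + p//400) mod 7 = (2005 + 501 - 20 + 5) mod 7 = 2491 mod 7 = 6 -> Sunday (Mon=0 ... Sun=6)
Days before July (Jan-Jun): 181; July 1 index = (6 + 181) mod 7 = 5 -> Saturday
First Friday is July 7
Fridays: 7, 14, 21, 28

4 Fridays


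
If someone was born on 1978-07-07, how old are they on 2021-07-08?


Birth: 1978-07-07
Reference: 2021-07-08
Year difference: 2021 - 1978 = 43

43 years old


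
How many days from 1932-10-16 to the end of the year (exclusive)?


Day of year: 290 of 366
Remaining = 366 - 290

76 days


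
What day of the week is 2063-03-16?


Date: March 16, 2063
Anchor: Jan 1, 2063. With p = 2063 - 1 = 2062: (p + p//4 - p//100 + p//400) mod 7 = (2062 + 515 - 20 + 5) mod 7 = 2562 mod 7 = 0 -> Monday (Mon=0 ... Sun=6)
Days before March (Jan-Feb): 59; offset = 59 + 16 - 1 = 74
Weekday index = (0 + 74) mod 7 = 4

Day of the week: Friday


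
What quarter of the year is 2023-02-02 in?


Month: February (month 2)
Q1: Jan-Mar, Q2: Apr-Jun, Q3: Jul-Sep, Q4: Oct-Dec

Q1


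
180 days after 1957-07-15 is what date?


Start: 1957-07-15, add 180 days
July 1957 has 31 days: 31 - 15 = 16 days to July 31 -> 164 left
August 1957 has 31 days -> 133 left
September 1957 has 30 days -> 103 left
October 1957 has 31 days -> 72 left
November 1957 has 30 days -> 42 left
December 1957 has 31 days -> 11 left
January 1958: 11 <= 31 -> lands on January 11

Result: 1958-01-11


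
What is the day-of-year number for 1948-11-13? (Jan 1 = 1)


Date: November 13, 1948
Days in months 1 through 10: 305
Plus 13 days in November

Day of year: 318


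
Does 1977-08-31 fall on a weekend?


Anchor: Jan 1, 1977. With p = 1977 - 1 = 1976: (p + p//4 - p//100 + p//400) mod 7 = (1976 + 494 - 19 + 4) mod 7 = 2455 mod 7 = 5 -> Saturday (Mon=0 ... Sun=6)
Day of year: 243; offset = 242
Weekday index = (5 + 242) mod 7 = 2 -> Wednesday
Weekend days: Saturday, Sunday

No


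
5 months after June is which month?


June is month 6
6 + 5 = 11

November


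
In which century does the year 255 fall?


Century = (year - 1) // 100 + 1
= (255 - 1) // 100 + 1
= 254 // 100 + 1
= 2 + 1

3rd century


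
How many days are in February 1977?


February 1977 (leap year: no)

28 days


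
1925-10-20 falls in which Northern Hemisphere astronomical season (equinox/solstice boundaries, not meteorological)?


Date: October 20
Astronomical Autumn (approx.; exact equinox/solstice day varies by year): September 22 to December 20
October 20 falls within the Autumn window

Autumn


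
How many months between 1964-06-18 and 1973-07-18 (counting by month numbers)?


From June 1964 to July 1973
9 years * 12 = 108 months, plus 1 month = 109

109 months


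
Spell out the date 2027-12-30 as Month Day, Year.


ISO 2027-12-30 parses as year=2027, month=12, day=30
Month 12 -> December

December 30, 2027


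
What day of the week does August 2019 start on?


Target: August 1, 2019
Anchor: Jan 1, 2019. With p = 2019 - 1 = 2018: (p + p//4 - p//100 + p//400) mod 7 = (2018 + 504 - 20 + 5) mod 7 = 2507 mod 7 = 1 -> Tuesday (Mon=0 ... Sun=6)
Days before August (Jan-Jul): 212 days
Weekday index = (1 + 212) mod 7 = 3

Thursday


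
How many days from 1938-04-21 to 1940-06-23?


From 1938-04-21 to 1940-06-23
1938-04-21: days before April = 31 + 28 + 31 = 90 (1938 is not a leap year); day of year = 90 + 21 = 111
1940-06-23: days before June = 31 + 29 + 31 + 30 + 31 = 152 (1940 is a leap year); day of year = 152 + 23 = 175
Rest of 1938: 365 - 111 = 254
Full years 1939 (365): 365
Total = 254 + 365 + 175 = 794

794 days


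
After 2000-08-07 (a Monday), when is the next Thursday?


Current: Monday
Target: Thursday
Days ahead: 3

Next Thursday: 2000-08-10


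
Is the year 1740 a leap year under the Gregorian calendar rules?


Gregorian leap year rule: divisible by 4, but not by 100, unless also by 400.
1740 is divisible by 4 but not 100 -> leap year

Yes


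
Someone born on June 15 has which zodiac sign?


Date: June 15
Conventional tropical zodiac dates: Gemini from May 21 onward; Cancer starts June 21
June 15 falls within the Gemini range

Gemini


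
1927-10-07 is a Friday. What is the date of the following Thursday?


Current: Friday
Target: Thursday
Days ahead: 6

Next Thursday: 1927-10-13


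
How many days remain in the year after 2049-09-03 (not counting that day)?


Day of year: 246 of 365
Remaining = 365 - 246

119 days


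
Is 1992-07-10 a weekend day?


Anchor: Jan 1, 1992. With p = 1992 - 1 = 1991: (p + p//4 - p//100 + p//400) mod 7 = (1991 + 497 - 19 + 4) mod 7 = 2473 mod 7 = 2 -> Wednesday (Mon=0 ... Sun=6)
Day of year: 192; offset = 191
Weekday index = (2 + 191) mod 7 = 4 -> Friday
Weekend days: Saturday, Sunday

No


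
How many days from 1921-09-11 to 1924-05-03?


From 1921-09-11 to 1924-05-03
1921-09-11: days before September = 31 + 28 + 31 + 30 + 31 + 30 + 31 + 31 = 243 (1921 is not a leap year); day of year = 243 + 11 = 254
1924-05-03: days before May = 31 + 29 + 31 + 30 = 121 (1924 is a leap year); day of year = 121 + 3 = 124
Rest of 1921: 365 - 254 = 111
Full years 1922 (365), 1923 (365): 730
Total = 111 + 730 + 124 = 965

965 days


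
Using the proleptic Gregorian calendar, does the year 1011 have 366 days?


Gregorian leap year rule: divisible by 4, but not by 100, unless also by 400.
1011 is not divisible by 4 -> not a leap year

No


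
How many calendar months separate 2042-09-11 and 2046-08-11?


From September 2042 to August 2046
4 years * 12 = 48 months, minus 1 month = 47

47 months


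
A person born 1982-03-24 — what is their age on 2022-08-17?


Birth: 1982-03-24
Reference: 2022-08-17
Year difference: 2022 - 1982 = 40

40 years old


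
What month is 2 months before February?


February is month 2
2 - 2 = 0; wrap: 0 + 12 = 12

December


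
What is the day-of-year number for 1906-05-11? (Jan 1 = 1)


Date: May 11, 1906
Days in months 1 through 4: 120
Plus 11 days in May

Day of year: 131


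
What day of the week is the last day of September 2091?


September 2091 has 30 days
Anchor: Jan 1, 2091. With p = 2091 - 1 = 2090: (p + p//4 - p//100 + p//400) mod 7 = (2090 + 522 - 20 + 5) mod 7 = 2597 mod 7 = 0 -> Monday (Mon=0 ... Sun=6)
Days before September (Jan-Aug): 243; September 1 index = (0 + 243) mod 7 = 5 -> Saturday
Last day offset: 30 - 1 = 29 days
Weekday index = (5 + 29) mod 7 = 6

Sunday, September 30


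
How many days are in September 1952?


September 1952

30 days


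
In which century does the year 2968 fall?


Century = (year - 1) // 100 + 1
= (2968 - 1) // 100 + 1
= 2967 // 100 + 1
= 29 + 1

30th century


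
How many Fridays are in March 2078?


March 2078 has 31 days
Anchor: Jan 1, 2078. With p = 2078 - 1 = 2077: (p + p//4 - p//100 + p//400) mod 7 = (2077 + 519 - 20 + 5) mod 7 = 2581 mod 7 = 5 -> Saturday (Mon=0 ... Sun=6)
Days before March (Jan-Feb): 59; March 1 index = (5 + 59) mod 7 = 1 -> Tuesday
First Friday is March 4
Fridays: 4, 11, 18, 25

4 Fridays


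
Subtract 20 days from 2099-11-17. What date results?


Start: 2099-11-17, subtract 20 days
Back 17 days from November 17 reaches October 31, 2099 -> 3 left
October 2099: 31 - 3 = 28 -> lands on October 28

Result: 2099-10-28


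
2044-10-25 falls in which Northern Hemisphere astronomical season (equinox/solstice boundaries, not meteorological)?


Date: October 25
Astronomical Autumn (approx.; exact equinox/solstice day varies by year): September 22 to December 20
October 25 falls within the Autumn window

Autumn


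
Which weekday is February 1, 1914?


Target: February 1, 1914
Anchor: Jan 1, 1914. With p = 1914 - 1 = 1913: (p + p//4 - p//100 + p//400) mod 7 = (1913 + 478 - 19 + 4) mod 7 = 2376 mod 7 = 3 -> Thursday (Mon=0 ... Sun=6)
Days before February (Jan): 31 days
Weekday index = (3 + 31) mod 7 = 6

Sunday


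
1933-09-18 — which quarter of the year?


Month: September (month 9)
Q1: Jan-Mar, Q2: Apr-Jun, Q3: Jul-Sep, Q4: Oct-Dec

Q3


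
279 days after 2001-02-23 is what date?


Start: 2001-02-23, add 279 days
February 2001 has 28 days: 28 - 23 = 5 days to February 28 -> 274 left
March 2001 has 31 days -> 243 left
April 2001 has 30 days -> 213 left
May 2001 has 31 days -> 182 left
June 2001 has 30 days -> 152 left
July 2001 has 31 days -> 121 left
August 2001 has 31 days -> 90 left
September 2001 has 30 days -> 60 left
October 2001 has 31 days -> 29 left
November 2001: 29 <= 30 -> lands on November 29

Result: 2001-11-29


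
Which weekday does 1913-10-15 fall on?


Date: October 15, 1913
Anchor: Jan 1, 1913. With p = 1913 - 1 = 1912: (p + p//4 - p//100 + p//400) mod 7 = (1912 + 478 - 19 + 4) mod 7 = 2375 mod 7 = 2 -> Wednesday (Mon=0 ... Sun=6)
Days before October (Jan-Sep): 273; offset = 273 + 15 - 1 = 287
Weekday index = (2 + 287) mod 7 = 2

Day of the week: Wednesday


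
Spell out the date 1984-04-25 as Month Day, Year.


ISO 1984-04-25 parses as year=1984, month=04, day=25
Month 4 -> April

April 25, 1984


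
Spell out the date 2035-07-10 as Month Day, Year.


ISO 2035-07-10 parses as year=2035, month=07, day=10
Month 7 -> July

July 10, 2035


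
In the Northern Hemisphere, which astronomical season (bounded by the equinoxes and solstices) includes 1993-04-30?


Date: April 30
Astronomical Spring (approx.; exact equinox/solstice day varies by year): March 20 to June 20
April 30 falls within the Spring window

Spring


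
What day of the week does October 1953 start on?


Target: October 1, 1953
Anchor: Jan 1, 1953. With p = 1953 - 1 = 1952: (p + p//4 - p//100 + p//400) mod 7 = (1952 + 488 - 19 + 4) mod 7 = 2425 mod 7 = 3 -> Thursday (Mon=0 ... Sun=6)
Days before October (Jan-Sep): 273 days
Weekday index = (3 + 273) mod 7 = 3

Thursday


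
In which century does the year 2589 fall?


Century = (year - 1) // 100 + 1
= (2589 - 1) // 100 + 1
= 2588 // 100 + 1
= 25 + 1

26th century


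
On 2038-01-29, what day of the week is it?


Date: January 29, 2038
Anchor: Jan 1, 2038. With p = 2038 - 1 = 2037: (p + p//4 - p//100 + p//400) mod 7 = (2037 + 509 - 20 + 5) mod 7 = 2531 mod 7 = 4 -> Friday (Mon=0 ... Sun=6)
Days into year = 29 - 1 = 28
Weekday index = (4 + 28) mod 7 = 4

Day of the week: Friday


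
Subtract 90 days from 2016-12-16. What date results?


Start: 2016-12-16, subtract 90 days
Back 16 days from December 16 reaches November 30, 2016 -> 74 left
November 2016 has 30 days -> back to October 31, 2016 -> 44 left
October 2016 has 31 days -> back to September 30, 2016 -> 13 left
September 2016: 30 - 13 = 17 -> lands on September 17

Result: 2016-09-17


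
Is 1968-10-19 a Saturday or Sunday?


Anchor: Jan 1, 1968. With p = 1968 - 1 = 1967: (p + p//4 - p//100 + p//400) mod 7 = (1967 + 491 - 19 + 4) mod 7 = 2443 mod 7 = 0 -> Monday (Mon=0 ... Sun=6)
Day of year: 293; offset = 292
Weekday index = (0 + 292) mod 7 = 5 -> Saturday
Weekend days: Saturday, Sunday

Yes


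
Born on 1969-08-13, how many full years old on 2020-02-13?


Birth: 1969-08-13
Reference: 2020-02-13
Year difference: 2020 - 1969 = 51
Birthday not yet reached in 2020, subtract 1

50 years old


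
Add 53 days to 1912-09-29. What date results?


Start: 1912-09-29, add 53 days
September 1912 has 30 days: 30 - 29 = 1 day to September 30 -> 52 left
October 1912 has 31 days -> 21 left
November 1912: 21 <= 30 -> lands on November 21

Result: 1912-11-21


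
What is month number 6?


Month 6 of 12

June


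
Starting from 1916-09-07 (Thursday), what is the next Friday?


Current: Thursday
Target: Friday
Days ahead: 1

Next Friday: 1916-09-08


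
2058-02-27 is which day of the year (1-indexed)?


Date: February 27, 2058
Days in months 1 through 1: 31
Plus 27 days in February

Day of year: 58


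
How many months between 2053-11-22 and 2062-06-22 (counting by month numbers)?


From November 2053 to June 2062
9 years * 12 = 108 months, minus 5 months = 103

103 months


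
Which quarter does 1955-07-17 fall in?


Month: July (month 7)
Q1: Jan-Mar, Q2: Apr-Jun, Q3: Jul-Sep, Q4: Oct-Dec

Q3


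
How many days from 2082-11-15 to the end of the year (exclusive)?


Day of year: 319 of 365
Remaining = 365 - 319

46 days


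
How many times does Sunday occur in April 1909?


April 1909 has 30 days
Anchor: Jan 1, 1909. With p = 1909 - 1 = 1908: (p + p//4 - p//100 + p//400) mod 7 = (1908 + 477 - 19 + 4) mod 7 = 2370 mod 7 = 4 -> Friday (Mon=0 ... Sun=6)
Days before April (Jan-Mar): 90; April 1 index = (4 + 90) mod 7 = 3 -> Thursday
First Sunday is April 4
Sundays: 4, 11, 18, 25

4 Sundays


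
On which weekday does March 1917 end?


March 1917 has 31 days
Anchor: Jan 1, 1917. With p = 1917 - 1 = 1916: (p + p//4 - p//100 + p//400) mod 7 = (1916 + 479 - 19 + 4) mod 7 = 2380 mod 7 = 0 -> Monday (Mon=0 ... Sun=6)
Days before March (Jan-Feb): 59; March 1 index = (0 + 59) mod 7 = 3 -> Thursday
Last day offset: 31 - 1 = 30 days
Weekday index = (3 + 30) mod 7 = 5

Saturday, March 31


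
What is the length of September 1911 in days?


September 1911

30 days


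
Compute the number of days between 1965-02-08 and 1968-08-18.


From 1965-02-08 to 1968-08-18
1965-02-08: days before February = 31; day of year = 31 + 8 = 39
1968-08-18: days before August = 31 + 29 + 31 + 30 + 31 + 30 + 31 = 213 (1968 is a leap year); day of year = 213 + 18 = 231
Rest of 1965: 365 - 39 = 326
Full years 1966 (365), 1967 (365): 730
Total = 326 + 730 + 231 = 1287

1287 days


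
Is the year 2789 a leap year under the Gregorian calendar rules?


Gregorian leap year rule: divisible by 4, but not by 100, unless also by 400.
2789 is not divisible by 4 -> not a leap year

No


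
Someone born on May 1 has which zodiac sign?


Date: May 1
Conventional tropical zodiac dates: Taurus from April 20 onward; Gemini starts May 21
May 1 falls within the Taurus range

Taurus


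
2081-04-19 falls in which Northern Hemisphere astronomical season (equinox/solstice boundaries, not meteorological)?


Date: April 19
Astronomical Spring (approx.; exact equinox/solstice day varies by year): March 20 to June 20
April 19 falls within the Spring window

Spring


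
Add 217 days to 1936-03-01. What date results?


Start: 1936-03-01, add 217 days
March 1936 has 31 days: 31 - 1 = 30 days to March 31 -> 187 left
April 1936 has 30 days -> 157 left
May 1936 has 31 days -> 126 left
June 1936 has 30 days -> 96 left
July 1936 has 31 days -> 65 left
August 1936 has 31 days -> 34 left
September 1936 has 30 days -> 4 left
October 1936: 4 <= 31 -> lands on October 4

Result: 1936-10-04


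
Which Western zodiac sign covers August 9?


Date: August 9
Conventional tropical zodiac dates: Leo from July 23 onward; Virgo starts August 23
August 9 falls within the Leo range

Leo


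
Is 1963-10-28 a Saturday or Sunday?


Anchor: Jan 1, 1963. With p = 1963 - 1 = 1962: (p + p//4 - p//100 + p//400) mod 7 = (1962 + 490 - 19 + 4) mod 7 = 2437 mod 7 = 1 -> Tuesday (Mon=0 ... Sun=6)
Day of year: 301; offset = 300
Weekday index = (1 + 300) mod 7 = 0 -> Monday
Weekend days: Saturday, Sunday

No


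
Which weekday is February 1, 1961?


Target: February 1, 1961
Anchor: Jan 1, 1961. With p = 1961 - 1 = 1960: (p + p//4 - p//100 + p//400) mod 7 = (1960 + 490 - 19 + 4) mod 7 = 2435 mod 7 = 6 -> Sunday (Mon=0 ... Sun=6)
Days before February (Jan): 31 days
Weekday index = (6 + 31) mod 7 = 2

Wednesday


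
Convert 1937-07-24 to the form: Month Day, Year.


ISO 1937-07-24 parses as year=1937, month=07, day=24
Month 7 -> July

July 24, 1937


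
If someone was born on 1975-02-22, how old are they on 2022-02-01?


Birth: 1975-02-22
Reference: 2022-02-01
Year difference: 2022 - 1975 = 47
Birthday not yet reached in 2022, subtract 1

46 years old


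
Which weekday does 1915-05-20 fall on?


Date: May 20, 1915
Anchor: Jan 1, 1915. With p = 1915 - 1 = 1914: (p + p//4 - p//100 + p//400) mod 7 = (1914 + 478 - 19 + 4) mod 7 = 2377 mod 7 = 4 -> Friday (Mon=0 ... Sun=6)
Days before May (Jan-Apr): 120; offset = 120 + 20 - 1 = 139
Weekday index = (4 + 139) mod 7 = 3

Day of the week: Thursday


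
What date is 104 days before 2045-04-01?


Start: 2045-04-01, subtract 104 days
Back 1 day from April 1 reaches March 31, 2045 -> 103 left
March 2045 has 31 days -> back to February 28, 2045 -> 72 left
February 2045 has 28 days -> back to January 31, 2045 -> 44 left
January 2045 has 31 days -> back to December 31, 2044 -> 13 left
December 2044: 31 - 13 = 18 -> lands on December 18

Result: 2044-12-18


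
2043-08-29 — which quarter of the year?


Month: August (month 8)
Q1: Jan-Mar, Q2: Apr-Jun, Q3: Jul-Sep, Q4: Oct-Dec

Q3


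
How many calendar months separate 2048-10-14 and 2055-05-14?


From October 2048 to May 2055
7 years * 12 = 84 months, minus 5 months = 79

79 months


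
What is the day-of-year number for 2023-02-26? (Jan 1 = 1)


Date: February 26, 2023
Days in months 1 through 1: 31
Plus 26 days in February

Day of year: 57


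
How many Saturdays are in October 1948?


October 1948 has 31 days
Anchor: Jan 1, 1948. With p = 1948 - 1 = 1947: (p + p//4 - p//100 + p//400) mod 7 = (1947 + 486 - 19 + 4) mod 7 = 2418 mod 7 = 3 -> Thursday (Mon=0 ... Sun=6)
Days before October (Jan-Sep): 274; October 1 index = (3 + 274) mod 7 = 4 -> Friday
First Saturday is October 2
Saturdays: 2, 9, 16, 23, 30

5 Saturdays


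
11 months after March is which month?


March is month 3
3 + 11 = 14; wrap: 14 - 12 = 2

February


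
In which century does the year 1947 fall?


Century = (year - 1) // 100 + 1
= (1947 - 1) // 100 + 1
= 1946 // 100 + 1
= 19 + 1

20th century


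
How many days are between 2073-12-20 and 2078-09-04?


From 2073-12-20 to 2078-09-04
2073-12-20: days before December = 31 + 28 + 31 + 30 + 31 + 30 + 31 + 31 + 30 + 31 + 30 = 334 (2073 is not a leap year); day of year = 334 + 20 = 354
2078-09-04: days before September = 31 + 28 + 31 + 30 + 31 + 30 + 31 + 31 = 243 (2078 is not a leap year); day of year = 243 + 4 = 247
Rest of 2073: 365 - 354 = 11
Full years 2074 (365), 2075 (365), 2076 (366), 2077 (365): 1461
Total = 11 + 1461 + 247 = 1719

1719 days


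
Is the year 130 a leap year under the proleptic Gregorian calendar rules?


Gregorian leap year rule: divisible by 4, but not by 100, unless also by 400.
130 is not divisible by 4 -> not a leap year

No


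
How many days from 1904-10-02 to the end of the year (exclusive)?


Day of year: 276 of 366
Remaining = 366 - 276

90 days


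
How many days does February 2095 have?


February 2095 (leap year: no)

28 days


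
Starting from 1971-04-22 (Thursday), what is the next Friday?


Current: Thursday
Target: Friday
Days ahead: 1

Next Friday: 1971-04-23


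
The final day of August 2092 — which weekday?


August 2092 has 31 days
Anchor: Jan 1, 2092. With p = 2092 - 1 = 2091: (p + p//4 - p//100 + p//400) mod 7 = (2091 + 522 - 20 + 5) mod 7 = 2598 mod 7 = 1 -> Tuesday (Mon=0 ... Sun=6)
Days before August (Jan-Jul): 213; August 1 index = (1 + 213) mod 7 = 4 -> Friday
Last day offset: 31 - 1 = 30 days
Weekday index = (4 + 30) mod 7 = 6

Sunday, August 31
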